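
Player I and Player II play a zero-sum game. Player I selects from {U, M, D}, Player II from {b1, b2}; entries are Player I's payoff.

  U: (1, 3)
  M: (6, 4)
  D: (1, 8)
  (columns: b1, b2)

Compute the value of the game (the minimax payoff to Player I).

44/9

Row minima: U → 1, M → 4, D → 1; maximin = 4.
Column maxima: b1 → 6, b2 → 8; minimax = 6.
4 ≠ 6, so there is no saddle point; optimal play is mixed.
U is strictly dominated by M, so Player I never plays it.
On the remaining 2×2 (M, D vs b1, b2):
Let Player I play M with probability p. Expected payoff against b1: 6p + 1(1−p) = 5p + 1; against b2: 4p + 8(1−p) = −4p + 8.
Setting these equal: 5p + 1 = −4p + 8 ⇒ 9p = 7 ⇒ p = 7/9, and the value is (5)·(7/9) + 1 = 44/9.
For Player II: with q = P(b1), equating M's and D's payoffs gives 2q + 4 = −7q + 8 ⇒ q = 4/9.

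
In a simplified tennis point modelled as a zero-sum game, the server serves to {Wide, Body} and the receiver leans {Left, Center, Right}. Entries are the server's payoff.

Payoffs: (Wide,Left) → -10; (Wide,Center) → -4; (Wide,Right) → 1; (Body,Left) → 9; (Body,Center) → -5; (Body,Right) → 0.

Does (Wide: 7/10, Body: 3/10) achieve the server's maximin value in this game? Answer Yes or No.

Against Left this mix gives (7/10)·(-10) + (3/10)·9 = -43/10.
Against Center this mix gives (7/10)·(-4) + (3/10)·(-5) = -43/10.
Against Right this mix gives (7/10)·1 + (3/10)·0 = 7/10.
All of the receiver's active replies (Left, Center) yield -43/10, and no column does worse for the server. The mix makes the receiver indifferent and guarantees -43/10, so it is optimal.

Yes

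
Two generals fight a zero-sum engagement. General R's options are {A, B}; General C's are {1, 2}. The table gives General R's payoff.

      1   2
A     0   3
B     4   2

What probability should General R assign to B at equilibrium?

Row minima: A → 0, B → 2; maximin = 2.
Column maxima: 1 → 4, 2 → 3; minimax = 3.
2 ≠ 3, so there is no saddle point; optimal play is mixed.
Let General R play A with probability p. Expected payoff against 1: 0p + 4(1−p) = −4p + 4; against 2: 3p + 2(1−p) = p + 2.
Setting these equal: −4p + 4 = p + 2 ⇒ −5p = -2 ⇒ p = 2/5, and the value is (-4)·(2/5) + 4 = 12/5.
For General C: with q = P(1), equating A's and B's payoffs gives −3q + 3 = 2q + 2 ⇒ q = 1/5.

3/5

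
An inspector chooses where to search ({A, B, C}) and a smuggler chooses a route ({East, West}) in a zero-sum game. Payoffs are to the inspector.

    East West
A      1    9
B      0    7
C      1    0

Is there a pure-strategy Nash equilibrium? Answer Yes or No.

Yes

Row minima: A → 1, B → 0, C → 0; maximin = 1.
Column maxima: East → 1, West → 9; minimax = 1.
maximin = minimax = 1, so a saddle point exists.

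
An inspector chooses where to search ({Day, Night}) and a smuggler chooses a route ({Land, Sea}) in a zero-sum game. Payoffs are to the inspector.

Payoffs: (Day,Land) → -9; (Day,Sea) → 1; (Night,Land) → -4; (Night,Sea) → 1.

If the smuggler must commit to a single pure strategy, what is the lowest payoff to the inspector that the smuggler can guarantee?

Column maxima: Land → -4, Sea → 1.
The smallest of these is -4.

-4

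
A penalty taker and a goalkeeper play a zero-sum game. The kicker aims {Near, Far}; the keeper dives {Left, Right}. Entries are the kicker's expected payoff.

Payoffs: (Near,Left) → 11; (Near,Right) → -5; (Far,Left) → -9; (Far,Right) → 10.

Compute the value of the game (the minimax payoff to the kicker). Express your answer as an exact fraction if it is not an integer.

Row minima: Near → -5, Far → -9; maximin = -5.
Column maxima: Left → 11, Right → 10; minimax = 10.
-5 ≠ 10, so there is no saddle point; optimal play is mixed.
Let the kicker play Near with probability p. Expected payoff against Left: 11p + (-9)(1−p) = 20p − 9; against Right: (-5)p + 10(1−p) = −15p + 10.
Setting these equal: 20p − 9 = −15p + 10 ⇒ 35p = 19 ⇒ p = 19/35, and the value is (20)·(19/35) − 9 = 13/7.
For the keeper: with q = P(Left), equating Near's and Far's payoffs gives 16q − 5 = −19q + 10 ⇒ q = 3/7.

13/7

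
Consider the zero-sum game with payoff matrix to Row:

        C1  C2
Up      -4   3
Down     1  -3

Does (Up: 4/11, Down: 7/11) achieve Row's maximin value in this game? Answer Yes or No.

Yes

Against C1 this mix gives (4/11)·(-4) + (7/11)·1 = -9/11.
Against C2 this mix gives (4/11)·3 + (7/11)·(-3) = -9/11.
All of Column's active replies (C1, C2) yield -9/11, and no column does worse for Row. The mix makes Column indifferent and guarantees -9/11, so it is optimal.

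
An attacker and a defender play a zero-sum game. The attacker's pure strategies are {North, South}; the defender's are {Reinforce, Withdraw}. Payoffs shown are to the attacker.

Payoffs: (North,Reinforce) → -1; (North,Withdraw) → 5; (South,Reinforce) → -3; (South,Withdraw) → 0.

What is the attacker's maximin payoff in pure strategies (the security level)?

-1

Row minima: North → -1, South → -3.
The best of these is -1.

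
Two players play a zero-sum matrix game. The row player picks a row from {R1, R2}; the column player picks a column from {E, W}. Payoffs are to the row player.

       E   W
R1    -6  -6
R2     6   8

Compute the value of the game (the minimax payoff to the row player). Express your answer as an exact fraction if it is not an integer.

6

Row minima: R1 → -6, R2 → 6; maximin = 6.
Column maxima: E → 6, W → 8; minimax = 6.
Since maximin = minimax = 6, there is a saddle point and the value is 6.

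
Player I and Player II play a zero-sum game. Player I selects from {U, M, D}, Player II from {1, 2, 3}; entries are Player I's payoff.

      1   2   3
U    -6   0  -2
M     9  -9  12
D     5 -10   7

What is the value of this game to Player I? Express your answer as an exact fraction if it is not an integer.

-9/4

Row minima: U → -6, M → -9, D → -10; maximin = -6.
Column maxima: 1 → 9, 2 → 0, 3 → 12; minimax = 0.
-6 ≠ 0, so there is no saddle point; optimal play is mixed.
D is strictly dominated by M, so Player I never plays it.
3 is strictly dominated by 1 (it gives Player I strictly more in every row), so Player II never plays it.
On the remaining 2×2 (U, M vs 1, 2):
Let Player I play U with probability p. Expected payoff against 1: (-6)p + 9(1−p) = −15p + 9; against 2: 0p + (-9)(1−p) = 9p − 9.
Setting these equal: −15p + 9 = 9p − 9 ⇒ −24p = -18 ⇒ p = 3/4, and the value is (-15)·(3/4) + 9 = -9/4.
For Player II: with q = P(1), equating U's and M's payoffs gives −6q = 18q − 9 ⇒ q = 3/8.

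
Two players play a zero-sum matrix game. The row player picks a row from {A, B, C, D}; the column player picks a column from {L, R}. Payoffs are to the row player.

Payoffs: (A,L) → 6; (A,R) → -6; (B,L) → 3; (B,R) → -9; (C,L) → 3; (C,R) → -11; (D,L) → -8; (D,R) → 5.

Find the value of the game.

Row minima: A → -6, B → -9, C → -11, D → -8; maximin = -6.
Column maxima: L → 6, R → 5; minimax = 5.
-6 ≠ 5, so there is no saddle point; optimal play is mixed.
B is strictly dominated by A, so the row player never plays it.
C is strictly dominated by A, so the row player never plays it.
On the remaining 2×2 (A, D vs L, R):
Let the row player play A with probability p. Expected payoff against L: 6p + (-8)(1−p) = 14p − 8; against R: (-6)p + 5(1−p) = −11p + 5.
Setting these equal: 14p − 8 = −11p + 5 ⇒ 25p = 13 ⇒ p = 13/25, and the value is (14)·(13/25) − 8 = -18/25.
For the column player: with q = P(L), equating A's and D's payoffs gives 12q − 6 = −13q + 5 ⇒ q = 11/25.

-18/25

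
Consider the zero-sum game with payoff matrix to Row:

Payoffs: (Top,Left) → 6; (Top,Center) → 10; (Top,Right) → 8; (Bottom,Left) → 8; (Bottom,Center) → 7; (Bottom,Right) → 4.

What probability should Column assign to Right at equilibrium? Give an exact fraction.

Row minima: Top → 6, Bottom → 4; maximin = 6.
Column maxima: Left → 8, Center → 10, Right → 8; minimax = 8.
6 ≠ 8, so there is no saddle point; optimal play is mixed.
Center is strictly dominated by Right (it gives Row strictly more in every row), so Column never plays it.
On the remaining 2×2 (Top, Bottom vs Left, Right):
Let Row play Top with probability p. Expected payoff against Left: 6p + 8(1−p) = −2p + 8; against Right: 8p + 4(1−p) = 4p + 4.
Setting these equal: −2p + 8 = 4p + 4 ⇒ −6p = -4 ⇒ p = 2/3, and the value is (-2)·(2/3) + 8 = 20/3.
For Column: with q = P(Left), equating Top's and Bottom's payoffs gives −2q + 8 = 4q + 4 ⇒ q = 2/3.

1/3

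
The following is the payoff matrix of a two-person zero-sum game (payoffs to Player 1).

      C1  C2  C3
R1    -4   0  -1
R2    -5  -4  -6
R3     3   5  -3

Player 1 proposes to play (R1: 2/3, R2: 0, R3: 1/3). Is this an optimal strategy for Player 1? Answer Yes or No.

Against C1 this mix gives (2/3)·(-4) + (1/3)·3 = -5/3.
Against C2 this mix gives (2/3)·0 + (1/3)·5 = 5/3.
Against C3 this mix gives (2/3)·(-1) + (1/3)·(-3) = -5/3.
All of Player 2's active replies (C1, C3) yield -5/3, and no column does worse for Player 1. The mix makes Player 2 indifferent and guarantees -5/3, so it is optimal.

Yes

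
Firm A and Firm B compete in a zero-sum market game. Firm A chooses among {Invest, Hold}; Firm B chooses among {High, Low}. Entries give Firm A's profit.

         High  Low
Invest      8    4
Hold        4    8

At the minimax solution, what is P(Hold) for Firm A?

Row minima: Invest → 4, Hold → 4; maximin = 4.
Column maxima: High → 8, Low → 8; minimax = 8.
4 ≠ 8, so there is no saddle point; optimal play is mixed.
Let Firm A play Invest with probability p. Expected payoff against High: 8p + 4(1−p) = 4p + 4; against Low: 4p + 8(1−p) = −4p + 8.
Setting these equal: 4p + 4 = −4p + 8 ⇒ 8p = 4 ⇒ p = 1/2, and the value is (4)·(1/2) + 4 = 6.
For Firm B: with q = P(High), equating Invest's and Hold's payoffs gives 4q + 4 = −4q + 8 ⇒ q = 1/2.

1/2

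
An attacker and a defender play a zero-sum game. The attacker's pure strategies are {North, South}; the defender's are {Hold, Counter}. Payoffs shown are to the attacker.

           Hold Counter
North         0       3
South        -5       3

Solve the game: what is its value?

Row minima: North → 0, South → -5; maximin = 0.
Column maxima: Hold → 0, Counter → 3; minimax = 0.
Since maximin = minimax = 0, there is a saddle point and the value is 0.

0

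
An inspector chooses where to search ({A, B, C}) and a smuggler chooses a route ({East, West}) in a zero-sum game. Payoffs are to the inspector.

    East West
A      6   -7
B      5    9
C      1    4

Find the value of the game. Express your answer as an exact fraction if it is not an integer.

Row minima: A → -7, B → 5, C → 1; maximin = 5.
Column maxima: East → 6, West → 9; minimax = 6.
5 ≠ 6, so there is no saddle point; optimal play is mixed.
C is strictly dominated by B, so the inspector never plays it.
On the remaining 2×2 (A, B vs East, West):
Let the inspector play A with probability p. Expected payoff against East: 6p + 5(1−p) = p + 5; against West: (-7)p + 9(1−p) = −16p + 9.
Setting these equal: p + 5 = −16p + 9 ⇒ 17p = 4 ⇒ p = 4/17, and the value is (1)·(4/17) + 5 = 89/17.
For the smuggler: with q = P(East), equating A's and B's payoffs gives 13q − 7 = −4q + 9 ⇒ q = 16/17.

89/17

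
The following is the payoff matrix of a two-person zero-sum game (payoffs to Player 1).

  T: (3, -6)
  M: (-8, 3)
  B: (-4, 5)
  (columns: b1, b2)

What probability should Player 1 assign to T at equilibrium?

Row minima: T → -6, M → -8, B → -4; maximin = -4.
Column maxima: b1 → 3, b2 → 5; minimax = 3.
-4 ≠ 3, so there is no saddle point; optimal play is mixed.
M is strictly dominated by B, so Player 1 never plays it.
On the remaining 2×2 (T, B vs b1, b2):
Let Player 1 play T with probability p. Expected payoff against b1: 3p + (-4)(1−p) = 7p − 4; against b2: (-6)p + 5(1−p) = −11p + 5.
Setting these equal: 7p − 4 = −11p + 5 ⇒ 18p = 9 ⇒ p = 1/2, and the value is (7)·(1/2) − 4 = -1/2.
For Player 2: with q = P(b1), equating T's and B's payoffs gives 9q − 6 = −9q + 5 ⇒ q = 11/18.

1/2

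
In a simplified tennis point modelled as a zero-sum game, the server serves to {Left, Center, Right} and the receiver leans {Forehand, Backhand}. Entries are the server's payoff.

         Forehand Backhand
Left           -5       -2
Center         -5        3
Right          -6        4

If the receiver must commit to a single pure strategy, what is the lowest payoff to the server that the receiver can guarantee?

Column maxima: Forehand → -5, Backhand → 4.
The smallest of these is -5.

-5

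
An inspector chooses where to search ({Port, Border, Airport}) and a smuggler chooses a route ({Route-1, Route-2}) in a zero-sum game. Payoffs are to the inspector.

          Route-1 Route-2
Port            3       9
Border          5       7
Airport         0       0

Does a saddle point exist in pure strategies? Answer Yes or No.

Row minima: Port → 3, Border → 5, Airport → 0; maximin = 5.
Column maxima: Route-1 → 5, Route-2 → 9; minimax = 5.
maximin = minimax = 5, so a saddle point exists.

Yes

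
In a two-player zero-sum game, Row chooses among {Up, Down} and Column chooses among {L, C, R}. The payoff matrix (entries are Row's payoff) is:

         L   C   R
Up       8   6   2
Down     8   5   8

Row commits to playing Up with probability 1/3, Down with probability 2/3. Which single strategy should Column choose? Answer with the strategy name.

If Column plays L, Row's expected payoff is (1/3)·8 + (2/3)·8 = 8.
If Column plays C, Row's expected payoff is (1/3)·6 + (2/3)·5 = 16/3.
If Column plays R, Row's expected payoff is (1/3)·2 + (2/3)·8 = 6.
Column minimizes Row's payoff; the smallest is 16/3, so the best response is C.

C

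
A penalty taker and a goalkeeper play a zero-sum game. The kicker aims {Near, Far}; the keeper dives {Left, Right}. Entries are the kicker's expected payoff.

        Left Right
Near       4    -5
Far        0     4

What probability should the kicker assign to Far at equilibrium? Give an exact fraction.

Row minima: Near → -5, Far → 0; maximin = 0.
Column maxima: Left → 4, Right → 4; minimax = 4.
0 ≠ 4, so there is no saddle point; optimal play is mixed.
Let the kicker play Near with probability p. Expected payoff against Left: 4p + 0(1−p) = 4p; against Right: (-5)p + 4(1−p) = −9p + 4.
Setting these equal: 4p = −9p + 4 ⇒ 13p = 4 ⇒ p = 4/13, and the value is (4)·(4/13) = 16/13.
For the keeper: with q = P(Left), equating Near's and Far's payoffs gives 9q − 5 = −4q + 4 ⇒ q = 9/13.

9/13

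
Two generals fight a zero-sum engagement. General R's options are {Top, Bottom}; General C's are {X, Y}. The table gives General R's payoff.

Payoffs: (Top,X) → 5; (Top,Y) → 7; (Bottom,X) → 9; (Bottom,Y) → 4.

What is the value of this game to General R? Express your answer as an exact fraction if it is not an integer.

43/7

Row minima: Top → 5, Bottom → 4; maximin = 5.
Column maxima: X → 9, Y → 7; minimax = 7.
5 ≠ 7, so there is no saddle point; optimal play is mixed.
Let General R play Top with probability p. Expected payoff against X: 5p + 9(1−p) = −4p + 9; against Y: 7p + 4(1−p) = 3p + 4.
Setting these equal: −4p + 9 = 3p + 4 ⇒ −7p = -5 ⇒ p = 5/7, and the value is (-4)·(5/7) + 9 = 43/7.
For General C: with q = P(X), equating Top's and Bottom's payoffs gives −2q + 7 = 5q + 4 ⇒ q = 3/7.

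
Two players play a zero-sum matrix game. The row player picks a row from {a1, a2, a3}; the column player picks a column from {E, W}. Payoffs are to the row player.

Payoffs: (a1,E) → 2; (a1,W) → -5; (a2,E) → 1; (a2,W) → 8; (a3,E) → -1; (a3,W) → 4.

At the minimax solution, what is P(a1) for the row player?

1/2

Row minima: a1 → -5, a2 → 1, a3 → -1; maximin = 1.
Column maxima: E → 2, W → 8; minimax = 2.
1 ≠ 2, so there is no saddle point; optimal play is mixed.
a3 is strictly dominated by a2, so the row player never plays it.
On the remaining 2×2 (a1, a2 vs E, W):
Let the row player play a1 with probability p. Expected payoff against E: 2p + 1(1−p) = p + 1; against W: (-5)p + 8(1−p) = −13p + 8.
Setting these equal: p + 1 = −13p + 8 ⇒ 14p = 7 ⇒ p = 1/2, and the value is (1)·(1/2) + 1 = 3/2.
For the column player: with q = P(E), equating a1's and a2's payoffs gives 7q − 5 = −7q + 8 ⇒ q = 13/14.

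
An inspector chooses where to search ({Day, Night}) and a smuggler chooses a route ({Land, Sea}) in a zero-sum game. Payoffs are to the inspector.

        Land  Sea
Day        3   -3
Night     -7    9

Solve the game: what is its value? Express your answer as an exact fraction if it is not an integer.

Row minima: Day → -3, Night → -7; maximin = -3.
Column maxima: Land → 3, Sea → 9; minimax = 3.
-3 ≠ 3, so there is no saddle point; optimal play is mixed.
Let the inspector play Day with probability p. Expected payoff against Land: 3p + (-7)(1−p) = 10p − 7; against Sea: (-3)p + 9(1−p) = −12p + 9.
Setting these equal: 10p − 7 = −12p + 9 ⇒ 22p = 16 ⇒ p = 8/11, and the value is (10)·(8/11) − 7 = 3/11.
For the smuggler: with q = P(Land), equating Day's and Night's payoffs gives 6q − 3 = −16q + 9 ⇒ q = 6/11.

3/11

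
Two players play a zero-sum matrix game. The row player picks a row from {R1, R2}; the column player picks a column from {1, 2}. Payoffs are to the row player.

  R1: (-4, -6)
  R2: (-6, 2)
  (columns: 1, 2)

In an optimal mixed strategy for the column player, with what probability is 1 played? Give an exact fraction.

Row minima: R1 → -6, R2 → -6; maximin = -6.
Column maxima: 1 → -4, 2 → 2; minimax = -4.
-6 ≠ -4, so there is no saddle point; optimal play is mixed.
Let the row player play R1 with probability p. Expected payoff against 1: (-4)p + (-6)(1−p) = 2p − 6; against 2: (-6)p + 2(1−p) = −8p + 2.
Setting these equal: 2p − 6 = −8p + 2 ⇒ 10p = 8 ⇒ p = 4/5, and the value is (2)·(4/5) − 6 = -22/5.
For the column player: with q = P(1), equating R1's and R2's payoffs gives 2q − 6 = −8q + 2 ⇒ q = 4/5.

4/5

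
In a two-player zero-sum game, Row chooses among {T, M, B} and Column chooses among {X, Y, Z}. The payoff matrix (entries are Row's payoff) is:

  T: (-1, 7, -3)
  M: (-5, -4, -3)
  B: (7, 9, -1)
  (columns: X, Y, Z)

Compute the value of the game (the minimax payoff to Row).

Row minima: T → -3, M → -5, B → -1; maximin = -1.
Column maxima: X → 7, Y → 9, Z → -1; minimax = -1.
Since maximin = minimax = -1, there is a saddle point and the value is -1.

-1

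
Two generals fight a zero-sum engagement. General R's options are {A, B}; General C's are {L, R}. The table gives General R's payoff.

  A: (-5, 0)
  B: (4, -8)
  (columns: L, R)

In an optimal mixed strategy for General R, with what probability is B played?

5/17

Row minima: A → -5, B → -8; maximin = -5.
Column maxima: L → 4, R → 0; minimax = 0.
-5 ≠ 0, so there is no saddle point; optimal play is mixed.
Let General R play A with probability p. Expected payoff against L: (-5)p + 4(1−p) = −9p + 4; against R: 0p + (-8)(1−p) = 8p − 8.
Setting these equal: −9p + 4 = 8p − 8 ⇒ −17p = -12 ⇒ p = 12/17, and the value is (-9)·(12/17) + 4 = -40/17.
For General C: with q = P(L), equating A's and B's payoffs gives −5q = 12q − 8 ⇒ q = 8/17.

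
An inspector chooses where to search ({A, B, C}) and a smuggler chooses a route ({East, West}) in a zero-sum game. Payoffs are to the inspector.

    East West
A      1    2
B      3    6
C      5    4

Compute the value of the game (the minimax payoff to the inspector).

Row minima: A → 1, B → 3, C → 4; maximin = 4.
Column maxima: East → 5, West → 6; minimax = 5.
4 ≠ 5, so there is no saddle point; optimal play is mixed.
A is strictly dominated by B, so the inspector never plays it.
On the remaining 2×2 (B, C vs East, West):
Let the inspector play B with probability p. Expected payoff against East: 3p + 5(1−p) = −2p + 5; against West: 6p + 4(1−p) = 2p + 4.
Setting these equal: −2p + 5 = 2p + 4 ⇒ −4p = -1 ⇒ p = 1/4, and the value is (-2)·(1/4) + 5 = 9/2.
For the smuggler: with q = P(East), equating B's and C's payoffs gives −3q + 6 = q + 4 ⇒ q = 1/2.

9/2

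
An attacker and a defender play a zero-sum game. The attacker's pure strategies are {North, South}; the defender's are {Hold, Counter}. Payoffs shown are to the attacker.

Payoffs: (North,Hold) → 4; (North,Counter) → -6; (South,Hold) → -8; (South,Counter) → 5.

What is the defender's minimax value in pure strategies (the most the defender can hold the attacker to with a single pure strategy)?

Column maxima: Hold → 4, Counter → 5.
The smallest of these is 4.

4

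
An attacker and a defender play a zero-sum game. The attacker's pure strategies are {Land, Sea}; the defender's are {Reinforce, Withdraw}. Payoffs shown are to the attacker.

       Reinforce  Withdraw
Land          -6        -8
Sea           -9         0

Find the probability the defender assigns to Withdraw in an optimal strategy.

Row minima: Land → -8, Sea → -9; maximin = -8.
Column maxima: Reinforce → -6, Withdraw → 0; minimax = -6.
-8 ≠ -6, so there is no saddle point; optimal play is mixed.
Let the attacker play Land with probability p. Expected payoff against Reinforce: (-6)p + (-9)(1−p) = 3p − 9; against Withdraw: (-8)p + 0(1−p) = −8p.
Setting these equal: 3p − 9 = −8p ⇒ 11p = 9 ⇒ p = 9/11, and the value is (3)·(9/11) − 9 = -72/11.
For the defender: with q = P(Reinforce), equating Land's and Sea's payoffs gives 2q − 8 = −9q ⇒ q = 8/11.

3/11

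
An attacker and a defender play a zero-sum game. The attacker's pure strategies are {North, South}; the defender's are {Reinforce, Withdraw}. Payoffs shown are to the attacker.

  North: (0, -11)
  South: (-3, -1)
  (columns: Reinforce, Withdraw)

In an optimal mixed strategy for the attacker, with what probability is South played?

Row minima: North → -11, South → -3; maximin = -3.
Column maxima: Reinforce → 0, Withdraw → -1; minimax = -1.
-3 ≠ -1, so there is no saddle point; optimal play is mixed.
Let the attacker play North with probability p. Expected payoff against Reinforce: 0p + (-3)(1−p) = 3p − 3; against Withdraw: (-11)p + (-1)(1−p) = −10p − 1.
Setting these equal: 3p − 3 = −10p − 1 ⇒ 13p = 2 ⇒ p = 2/13, and the value is (3)·(2/13) − 3 = -33/13.
For the defender: with q = P(Reinforce), equating North's and South's payoffs gives 11q − 11 = −2q − 1 ⇒ q = 10/13.

11/13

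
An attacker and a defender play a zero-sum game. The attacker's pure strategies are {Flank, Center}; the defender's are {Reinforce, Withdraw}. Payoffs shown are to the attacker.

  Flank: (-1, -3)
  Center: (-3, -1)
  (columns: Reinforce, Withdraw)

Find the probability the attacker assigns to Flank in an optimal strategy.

1/2

Row minima: Flank → -3, Center → -3; maximin = -3.
Column maxima: Reinforce → -1, Withdraw → -1; minimax = -1.
-3 ≠ -1, so there is no saddle point; optimal play is mixed.
Let the attacker play Flank with probability p. Expected payoff against Reinforce: (-1)p + (-3)(1−p) = 2p − 3; against Withdraw: (-3)p + (-1)(1−p) = −2p − 1.
Setting these equal: 2p − 3 = −2p − 1 ⇒ 4p = 2 ⇒ p = 1/2, and the value is (2)·(1/2) − 3 = -2.
For the defender: with q = P(Reinforce), equating Flank's and Center's payoffs gives 2q − 3 = −2q − 1 ⇒ q = 1/2.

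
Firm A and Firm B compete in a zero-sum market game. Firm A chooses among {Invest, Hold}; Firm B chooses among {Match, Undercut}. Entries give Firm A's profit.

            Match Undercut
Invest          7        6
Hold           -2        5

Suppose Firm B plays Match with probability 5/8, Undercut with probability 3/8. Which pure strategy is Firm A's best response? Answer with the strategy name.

Invest

Expected payoff of Invest: (5/8)·7 + (3/8)·6 = 53/8.
Expected payoff of Hold: (5/8)·(-2) + (3/8)·5 = 5/8.
The largest is 53/8, so Firm A's best response is Invest.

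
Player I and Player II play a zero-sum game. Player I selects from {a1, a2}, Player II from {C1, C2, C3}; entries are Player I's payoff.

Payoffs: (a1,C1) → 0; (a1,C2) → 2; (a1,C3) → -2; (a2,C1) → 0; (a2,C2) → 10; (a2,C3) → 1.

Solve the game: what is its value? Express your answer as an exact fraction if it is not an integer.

Row minima: a1 → -2, a2 → 0; maximin = 0.
Column maxima: C1 → 0, C2 → 10, C3 → 1; minimax = 0.
Since maximin = minimax = 0, there is a saddle point and the value is 0.

0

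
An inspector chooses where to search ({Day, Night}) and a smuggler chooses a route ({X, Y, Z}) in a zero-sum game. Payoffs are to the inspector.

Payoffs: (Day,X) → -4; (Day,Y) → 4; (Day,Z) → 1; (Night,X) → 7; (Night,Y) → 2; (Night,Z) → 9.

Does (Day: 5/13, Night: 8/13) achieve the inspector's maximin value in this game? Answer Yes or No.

Yes

Against X this mix gives (5/13)·(-4) + (8/13)·7 = 36/13.
Against Y this mix gives (5/13)·4 + (8/13)·2 = 36/13.
Against Z this mix gives (5/13)·1 + (8/13)·9 = 77/13.
All of the smuggler's active replies (X, Y) yield 36/13, and no column does worse for the inspector. The mix makes the smuggler indifferent and guarantees 36/13, so it is optimal.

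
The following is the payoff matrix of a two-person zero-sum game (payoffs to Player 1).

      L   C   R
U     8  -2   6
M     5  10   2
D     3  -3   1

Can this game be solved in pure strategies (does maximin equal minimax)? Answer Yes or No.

No

Row minima: U → -2, M → 2, D → -3; maximin = 2.
Column maxima: L → 8, C → 10, R → 6; minimax = 6.
2 ≠ 6, so no pure-strategy equilibrium exists.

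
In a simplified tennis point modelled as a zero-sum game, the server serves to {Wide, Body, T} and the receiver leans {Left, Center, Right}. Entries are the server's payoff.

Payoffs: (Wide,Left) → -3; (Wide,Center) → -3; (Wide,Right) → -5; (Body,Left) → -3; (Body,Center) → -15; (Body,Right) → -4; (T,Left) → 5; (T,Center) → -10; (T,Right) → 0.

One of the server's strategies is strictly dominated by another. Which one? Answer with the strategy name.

Body

T gives a strictly higher payoff than Body against every column: 5 > -3, -10 > -15, 0 > -4.
So Body is strictly dominated and the server never plays it.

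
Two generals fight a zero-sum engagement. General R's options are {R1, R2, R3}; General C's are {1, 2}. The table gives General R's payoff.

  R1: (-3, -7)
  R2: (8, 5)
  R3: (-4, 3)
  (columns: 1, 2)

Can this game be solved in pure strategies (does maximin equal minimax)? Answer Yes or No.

Yes

Row minima: R1 → -7, R2 → 5, R3 → -4; maximin = 5.
Column maxima: 1 → 8, 2 → 5; minimax = 5.
maximin = minimax = 5, so a saddle point exists.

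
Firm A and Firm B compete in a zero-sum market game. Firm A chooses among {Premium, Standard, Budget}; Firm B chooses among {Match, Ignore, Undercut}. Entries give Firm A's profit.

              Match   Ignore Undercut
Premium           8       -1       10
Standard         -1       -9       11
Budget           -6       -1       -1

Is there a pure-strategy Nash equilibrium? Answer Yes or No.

Row minima: Premium → -1, Standard → -9, Budget → -6; maximin = -1.
Column maxima: Match → 8, Ignore → -1, Undercut → 11; minimax = -1.
maximin = minimax = -1, so a saddle point exists.

Yes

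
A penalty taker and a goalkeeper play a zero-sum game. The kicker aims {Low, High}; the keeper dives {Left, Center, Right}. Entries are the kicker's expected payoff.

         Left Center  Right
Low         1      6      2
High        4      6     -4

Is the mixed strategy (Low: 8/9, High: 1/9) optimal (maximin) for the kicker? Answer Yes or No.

Against Left this mix gives (8/9)·1 + (1/9)·4 = 4/3.
Against Center this mix gives (8/9)·6 + (1/9)·6 = 6.
Against Right this mix gives (8/9)·2 + (1/9)·(-4) = 4/3.
All of the keeper's active replies (Left, Right) yield 4/3, and no column does worse for the kicker. The mix makes the keeper indifferent and guarantees 4/3, so it is optimal.

Yes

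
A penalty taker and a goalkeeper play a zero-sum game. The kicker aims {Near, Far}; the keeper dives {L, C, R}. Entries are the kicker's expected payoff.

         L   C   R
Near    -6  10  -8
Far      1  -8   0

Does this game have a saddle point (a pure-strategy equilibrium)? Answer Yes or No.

Row minima: Near → -8, Far → -8; maximin = -8.
Column maxima: L → 1, C → 10, R → 0; minimax = 0.
-8 ≠ 0, so no pure-strategy equilibrium exists.

No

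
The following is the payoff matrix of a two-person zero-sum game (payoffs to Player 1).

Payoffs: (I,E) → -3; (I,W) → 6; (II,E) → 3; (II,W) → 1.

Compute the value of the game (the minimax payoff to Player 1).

21/11

Row minima: I → -3, II → 1; maximin = 1.
Column maxima: E → 3, W → 6; minimax = 3.
1 ≠ 3, so there is no saddle point; optimal play is mixed.
Let Player 1 play I with probability p. Expected payoff against E: (-3)p + 3(1−p) = −6p + 3; against W: 6p + 1(1−p) = 5p + 1.
Setting these equal: −6p + 3 = 5p + 1 ⇒ −11p = -2 ⇒ p = 2/11, and the value is (-6)·(2/11) + 3 = 21/11.
For Player 2: with q = P(E), equating I's and II's payoffs gives −9q + 6 = 2q + 1 ⇒ q = 5/11.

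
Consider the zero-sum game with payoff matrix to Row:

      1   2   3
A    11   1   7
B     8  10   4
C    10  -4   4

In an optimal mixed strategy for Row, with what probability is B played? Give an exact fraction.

Row minima: A → 1, B → 4, C → -4; maximin = 4.
Column maxima: 1 → 11, 2 → 10, 3 → 7; minimax = 7.
4 ≠ 7, so there is no saddle point; optimal play is mixed.
C is strictly dominated by A, so Row never plays it.
1 is strictly dominated by 3 (it gives Row strictly more in every row), so Column never plays it.
On the remaining 2×2 (A, B vs 2, 3):
Let Row play A with probability p. Expected payoff against 2: 1p + 10(1−p) = −9p + 10; against 3: 7p + 4(1−p) = 3p + 4.
Setting these equal: −9p + 10 = 3p + 4 ⇒ −12p = -6 ⇒ p = 1/2, and the value is (-9)·(1/2) + 10 = 11/2.
For Column: with q = P(2), equating A's and B's payoffs gives −6q + 7 = 6q + 4 ⇒ q = 1/4.

1/2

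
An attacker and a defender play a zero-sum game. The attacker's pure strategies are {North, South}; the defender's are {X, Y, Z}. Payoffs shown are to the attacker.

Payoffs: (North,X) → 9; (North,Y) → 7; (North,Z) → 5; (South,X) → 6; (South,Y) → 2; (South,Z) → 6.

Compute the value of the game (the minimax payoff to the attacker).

Row minima: North → 5, South → 2; maximin = 5.
Column maxima: X → 9, Y → 7, Z → 6; minimax = 6.
5 ≠ 6, so there is no saddle point; optimal play is mixed.
X is strictly dominated by Y (it gives the attacker strictly more in every row), so the defender never plays it.
On the remaining 2×2 (North, South vs Y, Z):
Let the attacker play North with probability p. Expected payoff against Y: 7p + 2(1−p) = 5p + 2; against Z: 5p + 6(1−p) = −p + 6.
Setting these equal: 5p + 2 = −p + 6 ⇒ 6p = 4 ⇒ p = 2/3, and the value is (5)·(2/3) + 2 = 16/3.
For the defender: with q = P(Y), equating North's and South's payoffs gives 2q + 5 = −4q + 6 ⇒ q = 1/6.

16/3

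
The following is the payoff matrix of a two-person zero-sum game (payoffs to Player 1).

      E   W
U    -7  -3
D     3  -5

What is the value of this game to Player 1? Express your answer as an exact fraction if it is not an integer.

-11/3

Row minima: U → -7, D → -5; maximin = -5.
Column maxima: E → 3, W → -3; minimax = -3.
-5 ≠ -3, so there is no saddle point; optimal play is mixed.
Let Player 1 play U with probability p. Expected payoff against E: (-7)p + 3(1−p) = −10p + 3; against W: (-3)p + (-5)(1−p) = 2p − 5.
Setting these equal: −10p + 3 = 2p − 5 ⇒ −12p = -8 ⇒ p = 2/3, and the value is (-10)·(2/3) + 3 = -11/3.
For Player 2: with q = P(E), equating U's and D's payoffs gives −4q − 3 = 8q − 5 ⇒ q = 1/6.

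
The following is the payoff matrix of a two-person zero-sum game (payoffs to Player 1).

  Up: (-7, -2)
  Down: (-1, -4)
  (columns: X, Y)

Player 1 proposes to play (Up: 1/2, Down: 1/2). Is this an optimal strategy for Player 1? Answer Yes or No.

Against X this mix gives (1/2)·(-7) + (1/2)·(-1) = -4.
Against Y this mix gives (1/2)·(-2) + (1/2)·(-4) = -3.
Player 2 will play X, holding Player 1 to -4. Shifting weight toward the row that does better against X would raise this floor (the equalizing mix achieves -13/4 against both X and Y), so the proposed strategy is not optimal.

No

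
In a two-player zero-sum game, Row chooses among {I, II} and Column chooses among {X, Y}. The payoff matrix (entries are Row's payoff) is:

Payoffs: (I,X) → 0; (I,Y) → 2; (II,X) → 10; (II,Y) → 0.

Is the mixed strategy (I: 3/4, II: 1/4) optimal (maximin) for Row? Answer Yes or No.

No

Against X this mix gives (3/4)·0 + (1/4)·10 = 5/2.
Against Y this mix gives (3/4)·2 + (1/4)·0 = 3/2.
Column will play Y, holding Row to 3/2. Shifting weight toward the row that does better against Y would raise this floor (the equalizing mix achieves 5/3 against both Y and X), so the proposed strategy is not optimal.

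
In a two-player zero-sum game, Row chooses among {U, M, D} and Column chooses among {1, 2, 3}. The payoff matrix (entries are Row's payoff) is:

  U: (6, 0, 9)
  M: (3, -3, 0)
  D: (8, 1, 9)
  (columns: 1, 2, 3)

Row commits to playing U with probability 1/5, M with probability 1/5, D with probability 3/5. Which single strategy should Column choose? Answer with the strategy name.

If Column plays 1, Row's expected payoff is (1/5)·6 + (1/5)·3 + (3/5)·8 = 33/5.
If Column plays 2, Row's expected payoff is (1/5)·0 + (1/5)·(-3) + (3/5)·1 = 0.
If Column plays 3, Row's expected payoff is (1/5)·9 + (1/5)·0 + (3/5)·9 = 36/5.
Column minimizes Row's payoff; the smallest is 0, so the best response is 2.

2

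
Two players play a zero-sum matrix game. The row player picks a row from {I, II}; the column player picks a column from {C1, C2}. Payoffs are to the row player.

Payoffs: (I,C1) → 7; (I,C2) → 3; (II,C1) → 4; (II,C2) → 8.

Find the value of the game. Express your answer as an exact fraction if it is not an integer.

11/2

Row minima: I → 3, II → 4; maximin = 4.
Column maxima: C1 → 7, C2 → 8; minimax = 7.
4 ≠ 7, so there is no saddle point; optimal play is mixed.
Let the row player play I with probability p. Expected payoff against C1: 7p + 4(1−p) = 3p + 4; against C2: 3p + 8(1−p) = −5p + 8.
Setting these equal: 3p + 4 = −5p + 8 ⇒ 8p = 4 ⇒ p = 1/2, and the value is (3)·(1/2) + 4 = 11/2.
For the column player: with q = P(C1), equating I's and II's payoffs gives 4q + 3 = −4q + 8 ⇒ q = 5/8.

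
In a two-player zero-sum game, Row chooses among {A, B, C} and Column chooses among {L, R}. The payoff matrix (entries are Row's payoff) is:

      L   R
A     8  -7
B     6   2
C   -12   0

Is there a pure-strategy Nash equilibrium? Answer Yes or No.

Row minima: A → -7, B → 2, C → -12; maximin = 2.
Column maxima: L → 8, R → 2; minimax = 2.
maximin = minimax = 2, so a saddle point exists.

Yes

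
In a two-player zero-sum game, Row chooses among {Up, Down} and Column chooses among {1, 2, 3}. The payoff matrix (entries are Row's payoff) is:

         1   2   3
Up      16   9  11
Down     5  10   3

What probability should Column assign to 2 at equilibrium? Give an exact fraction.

8/9

Row minima: Up → 9, Down → 3; maximin = 9.
Column maxima: 1 → 16, 2 → 10, 3 → 11; minimax = 10.
9 ≠ 10, so there is no saddle point; optimal play is mixed.
1 is strictly dominated by 3 (it gives Row strictly more in every row), so Column never plays it.
On the remaining 2×2 (Up, Down vs 2, 3):
Let Row play Up with probability p. Expected payoff against 2: 9p + 10(1−p) = −p + 10; against 3: 11p + 3(1−p) = 8p + 3.
Setting these equal: −p + 10 = 8p + 3 ⇒ −9p = -7 ⇒ p = 7/9, and the value is (-1)·(7/9) + 10 = 83/9.
For Column: with q = P(2), equating Up's and Down's payoffs gives −2q + 11 = 7q + 3 ⇒ q = 8/9.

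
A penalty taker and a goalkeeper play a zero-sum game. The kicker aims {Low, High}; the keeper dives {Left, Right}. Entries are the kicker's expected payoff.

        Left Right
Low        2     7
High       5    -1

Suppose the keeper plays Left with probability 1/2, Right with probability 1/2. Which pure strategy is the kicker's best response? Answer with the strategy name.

Expected payoff of Low: (1/2)·2 + (1/2)·7 = 9/2.
Expected payoff of High: (1/2)·5 + (1/2)·(-1) = 2.
The largest is 9/2, so the kicker's best response is Low.

Low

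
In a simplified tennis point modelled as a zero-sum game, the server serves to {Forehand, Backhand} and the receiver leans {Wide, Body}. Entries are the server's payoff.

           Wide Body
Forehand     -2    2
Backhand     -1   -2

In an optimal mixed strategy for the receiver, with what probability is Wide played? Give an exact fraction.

Row minima: Forehand → -2, Backhand → -2; maximin = -2.
Column maxima: Wide → -1, Body → 2; minimax = -1.
-2 ≠ -1, so there is no saddle point; optimal play is mixed.
Let the server play Forehand with probability p. Expected payoff against Wide: (-2)p + (-1)(1−p) = −p − 1; against Body: 2p + (-2)(1−p) = 4p − 2.
Setting these equal: −p − 1 = 4p − 2 ⇒ −5p = -1 ⇒ p = 1/5, and the value is (-1)·(1/5) − 1 = -6/5.
For the receiver: with q = P(Wide), equating Forehand's and Backhand's payoffs gives −4q + 2 = q − 2 ⇒ q = 4/5.

4/5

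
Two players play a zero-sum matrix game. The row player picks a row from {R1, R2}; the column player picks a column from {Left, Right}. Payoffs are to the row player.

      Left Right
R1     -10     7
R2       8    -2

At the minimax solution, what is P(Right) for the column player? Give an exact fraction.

2/3

Row minima: R1 → -10, R2 → -2; maximin = -2.
Column maxima: Left → 8, Right → 7; minimax = 7.
-2 ≠ 7, so there is no saddle point; optimal play is mixed.
Let the row player play R1 with probability p. Expected payoff against Left: (-10)p + 8(1−p) = −18p + 8; against Right: 7p + (-2)(1−p) = 9p − 2.
Setting these equal: −18p + 8 = 9p − 2 ⇒ −27p = -10 ⇒ p = 10/27, and the value is (-18)·(10/27) + 8 = 4/3.
For the column player: with q = P(Left), equating R1's and R2's payoffs gives −17q + 7 = 10q − 2 ⇒ q = 1/3.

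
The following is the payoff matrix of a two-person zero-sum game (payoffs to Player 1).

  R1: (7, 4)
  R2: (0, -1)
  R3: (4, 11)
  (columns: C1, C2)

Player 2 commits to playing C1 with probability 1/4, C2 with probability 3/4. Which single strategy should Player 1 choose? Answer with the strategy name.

Expected payoff of R1: (1/4)·7 + (3/4)·4 = 19/4.
Expected payoff of R2: (1/4)·0 + (3/4)·(-1) = -3/4.
Expected payoff of R3: (1/4)·4 + (3/4)·11 = 37/4.
The largest is 37/4, so Player 1's best response is R3.

R3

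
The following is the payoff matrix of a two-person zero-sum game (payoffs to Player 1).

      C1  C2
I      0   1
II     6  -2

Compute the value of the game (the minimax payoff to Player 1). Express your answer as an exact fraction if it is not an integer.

Row minima: I → 0, II → -2; maximin = 0.
Column maxima: C1 → 6, C2 → 1; minimax = 1.
0 ≠ 1, so there is no saddle point; optimal play is mixed.
Let Player 1 play I with probability p. Expected payoff against C1: 0p + 6(1−p) = −6p + 6; against C2: 1p + (-2)(1−p) = 3p − 2.
Setting these equal: −6p + 6 = 3p − 2 ⇒ −9p = -8 ⇒ p = 8/9, and the value is (-6)·(8/9) + 6 = 2/3.
For Player 2: with q = P(C1), equating I's and II's payoffs gives −q + 1 = 8q − 2 ⇒ q = 1/3.

2/3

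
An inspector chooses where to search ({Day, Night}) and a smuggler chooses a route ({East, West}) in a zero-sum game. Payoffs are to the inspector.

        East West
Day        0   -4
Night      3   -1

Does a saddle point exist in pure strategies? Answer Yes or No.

Yes

Row minima: Day → -4, Night → -1; maximin = -1.
Column maxima: East → 3, West → -1; minimax = -1.
maximin = minimax = -1, so a saddle point exists.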